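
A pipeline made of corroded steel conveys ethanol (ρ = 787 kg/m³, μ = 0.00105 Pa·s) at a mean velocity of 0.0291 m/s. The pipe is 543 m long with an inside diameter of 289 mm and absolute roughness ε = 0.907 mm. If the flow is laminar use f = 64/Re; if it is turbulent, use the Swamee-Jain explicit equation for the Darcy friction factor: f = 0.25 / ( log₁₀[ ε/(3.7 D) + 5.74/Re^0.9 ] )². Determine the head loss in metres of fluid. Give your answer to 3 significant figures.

h_f ≈ 0.00320 m

Reynolds number Re = ρVD/μ = 787 · 0.0291 · 0.289 / 0.00105 = 6303.
Re > 4000 → turbulent. Relative roughness ε/D = 0.000907/0.289 = 0.00314. Swamee-Jain: f = 0.25/(log₁₀[0.00314/3.7 + 5.74/6303^0.9])² = 0.25/(log₁₀[0.000848 + 0.00218])² = 0.25/(-2.518)² = 0.03942.
Darcy-Weisbach: ΔP = f(L/D)(ρV²/2) = 0.03942·(543/0.289)·(787·0.0291²/2) = 0.03942·1879·0.3332 = 24.68 Pa.
Head loss h_f = ΔP/(ρg) = 24.68/(787·9.81) = 0.00320 m.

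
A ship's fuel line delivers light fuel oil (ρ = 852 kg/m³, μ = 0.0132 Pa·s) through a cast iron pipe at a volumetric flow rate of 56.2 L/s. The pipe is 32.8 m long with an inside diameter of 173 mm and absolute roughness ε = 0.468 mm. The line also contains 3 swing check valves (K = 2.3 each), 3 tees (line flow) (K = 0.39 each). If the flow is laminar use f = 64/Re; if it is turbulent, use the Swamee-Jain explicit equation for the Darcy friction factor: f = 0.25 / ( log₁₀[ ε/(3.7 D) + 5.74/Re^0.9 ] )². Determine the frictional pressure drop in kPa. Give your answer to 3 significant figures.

Q = 56.2 L/s = 56.2/1000 = 0.0562 m³/s.
Cross-sectional area A = πD²/4 = π(0.173)²/4 = 0.02351 m²; mean velocity V = Q/A = 0.0562/0.02351 = 2.391 m/s.
Reynolds number Re = ρVD/μ = 852 · 2.391 · 0.173 / 0.0132 = 2.67e+04.
Re > 4000 → turbulent. Relative roughness ε/D = 0.000468/0.173 = 0.00271. Swamee-Jain: f = 0.25/(log₁₀[0.00271/3.7 + 5.74/2.67e+04^0.9])² = 0.25/(log₁₀[0.000731 + 0.000596])² = 0.25/(-2.877)² = 0.0302.
Total minor-loss coefficient ΣK = 3·2.3 + 3·0.39 = 8.07.
ΔP = [f·L/D + ΣK]·(ρV²/2) = [0.0302·32.8/0.173 + 8.07]·(852·2.391²/2) = [5.726 + 8.07]·2435 = 3.359e+04 Pa.
ΔP = 3.359e+04 Pa = 33.6 kPa.

ΔP ≈ 33.6 kPa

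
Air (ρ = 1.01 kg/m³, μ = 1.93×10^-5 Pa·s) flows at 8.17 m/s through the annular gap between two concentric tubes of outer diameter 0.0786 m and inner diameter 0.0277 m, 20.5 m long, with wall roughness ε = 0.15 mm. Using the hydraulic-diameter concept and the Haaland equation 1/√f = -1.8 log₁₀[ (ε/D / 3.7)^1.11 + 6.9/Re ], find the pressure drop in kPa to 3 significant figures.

Hydraulic diameter D_h = 4A/P = D_o - D_i = 0.0786 - 0.0277 = 0.0509 m.
Re = ρVD_h/μ = 1.01·8.17·0.0509/1.93e-05 = 2.176e+04.
ε/D_h = 0.00015/0.0509 = 0.00295; Haaland gives 1/√f = -1.8 log₁₀[0.000363+0.000317] = 5.701, so f = 0.03077.
ΔP = f(L/D_h)(ρV²/2) = 0.03077·20.5/0.0509·33.71 = 417.7 Pa.
ΔP = 0.418 kPa.

ΔP ≈ 0.418 kPa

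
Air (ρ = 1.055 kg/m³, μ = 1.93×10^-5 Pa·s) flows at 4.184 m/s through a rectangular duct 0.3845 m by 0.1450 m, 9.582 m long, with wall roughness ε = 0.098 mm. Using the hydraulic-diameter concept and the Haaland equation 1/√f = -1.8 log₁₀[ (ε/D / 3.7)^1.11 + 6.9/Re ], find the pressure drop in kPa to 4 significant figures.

Hydraulic diameter D_h = 4A/P = 4·(0.3845·0.145)/(2·(0.3845+0.145)) = 0.223/1.059 = 0.2106 m.
Re = ρVD_h/μ = 1.055·4.184·0.2106/1.93e-05 = 4.816e+04.
ε/D_h = 9.8e-05/0.2106 = 0.000465; Haaland gives 1/√f = -1.8 log₁₀[4.68e-05+0.000143] = 6.698, so f = 0.02229.
ΔP = f(L/D_h)(ρV²/2) = 0.02229·9.582/0.2106·9.234 = 9.366 Pa.
ΔP = 0.009366 kPa.

ΔP ≈ 0.009366 kPa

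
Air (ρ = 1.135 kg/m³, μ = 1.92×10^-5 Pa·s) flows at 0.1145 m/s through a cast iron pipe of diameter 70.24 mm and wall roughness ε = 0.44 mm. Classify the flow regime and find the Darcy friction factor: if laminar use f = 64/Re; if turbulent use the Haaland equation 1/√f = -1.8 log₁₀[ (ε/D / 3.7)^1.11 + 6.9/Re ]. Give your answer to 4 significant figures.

Re = ρVD/μ = 1.135·0.1145·0.07024/1.92e-05 = 475.4.
Re < 2300 → laminar, so f = 64/Re = 0.1346 (roughness is irrelevant in laminar flow).

f ≈ 0.1346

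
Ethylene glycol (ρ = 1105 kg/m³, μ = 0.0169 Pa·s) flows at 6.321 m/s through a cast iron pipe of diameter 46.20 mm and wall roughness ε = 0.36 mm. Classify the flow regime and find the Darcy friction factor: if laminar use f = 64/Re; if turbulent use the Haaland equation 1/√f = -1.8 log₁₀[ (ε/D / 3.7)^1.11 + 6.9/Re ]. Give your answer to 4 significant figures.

f ≈ 0.03815

Re = ρVD/μ = 1105·6.321·0.0462/0.0169 = 1.909e+04.
Re > 4000 → turbulent. ε/D = 0.00036/0.0462 = 0.00779; Haaland: 1/√f = -1.8 log₁₀[0.00107 + 0.000361] = 5.12, so f = 0.03815.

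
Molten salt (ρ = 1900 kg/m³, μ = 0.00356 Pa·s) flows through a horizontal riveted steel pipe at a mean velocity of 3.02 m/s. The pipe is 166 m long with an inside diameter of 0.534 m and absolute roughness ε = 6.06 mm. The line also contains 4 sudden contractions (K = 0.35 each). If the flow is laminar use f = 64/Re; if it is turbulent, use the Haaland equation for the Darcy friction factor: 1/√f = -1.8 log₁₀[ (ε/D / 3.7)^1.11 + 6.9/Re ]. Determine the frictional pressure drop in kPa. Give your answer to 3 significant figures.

ΔP ≈ 119 kPa

Reynolds number Re = ρVD/μ = 1900 · 3.02 · 0.534 / 0.00356 = 8.607e+05.
Re > 4000 → turbulent. Relative roughness ε/D = 0.00606/0.534 = 0.0113. Haaland: 1/√f = -1.8 log₁₀[(0.0113/3.7)^1.11 + 6.9/8.607e+05] = -1.8 log₁₀[0.00162 + 8.02e-06] = 5.018, so f = 0.03972.
Total minor-loss coefficient ΣK = 4·0.35 = 1.4.
ΔP = [f·L/D + ΣK]·(ρV²/2) = [0.03972·166/0.534 + 1.4]·(1900·3.02²/2) = [12.35 + 1.4]·8664 = 1.191e+05 Pa.
ΔP = 1.191e+05 Pa = 119 kPa.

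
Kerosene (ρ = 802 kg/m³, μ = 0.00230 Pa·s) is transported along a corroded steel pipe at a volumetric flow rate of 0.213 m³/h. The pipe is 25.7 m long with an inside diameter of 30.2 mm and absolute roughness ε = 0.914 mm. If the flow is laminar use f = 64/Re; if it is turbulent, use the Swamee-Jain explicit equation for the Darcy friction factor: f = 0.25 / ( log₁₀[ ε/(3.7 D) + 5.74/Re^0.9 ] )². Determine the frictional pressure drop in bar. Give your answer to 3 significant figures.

ΔP ≈ 0.00171 bar

Q = 0.213 m³/h = 0.213/3600 = 5.917e-05 m³/s.
Cross-sectional area A = πD²/4 = π(0.0302)²/4 = 0.0007163 m²; mean velocity V = Q/A = 5.917e-05/0.0007163 = 0.0826 m/s.
Reynolds number Re = ρVD/μ = 802 · 0.0826 · 0.0302 / 0.0023 = 869.8.
Re < 2300 → laminar flow, so f = 64/Re = 64/869.8 = 0.07358 (the turbulent correlation is not needed).
Darcy-Weisbach: ΔP = f(L/D)(ρV²/2) = 0.07358·(25.7/0.0302)·(802·0.0826²/2) = 0.07358·851·2.736 = 171.3 Pa.
ΔP = 171.3 Pa = 0.00171 bar.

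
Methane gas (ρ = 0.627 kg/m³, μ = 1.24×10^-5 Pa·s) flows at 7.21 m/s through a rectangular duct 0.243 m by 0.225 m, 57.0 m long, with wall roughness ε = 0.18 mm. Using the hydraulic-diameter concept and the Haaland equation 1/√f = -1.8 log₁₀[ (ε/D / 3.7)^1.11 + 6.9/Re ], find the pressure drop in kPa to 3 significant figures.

ΔP ≈ 0.0855 kPa

Hydraulic diameter D_h = 4A/P = 4·(0.243·0.225)/(2·(0.243+0.225)) = 0.2187/0.936 = 0.2337 m.
Re = ρVD_h/μ = 0.627·7.21·0.2337/1.24e-05 = 8.518e+04.
ε/D_h = 0.00018/0.2337 = 0.00077; Haaland gives 1/√f = -1.8 log₁₀[8.19e-05+8.1e-05] = 6.818, so f = 0.02151.
ΔP = f(L/D_h)(ρV²/2) = 0.02151·57/0.2337·16.3 = 85.52 Pa.
ΔP = 0.0855 kPa.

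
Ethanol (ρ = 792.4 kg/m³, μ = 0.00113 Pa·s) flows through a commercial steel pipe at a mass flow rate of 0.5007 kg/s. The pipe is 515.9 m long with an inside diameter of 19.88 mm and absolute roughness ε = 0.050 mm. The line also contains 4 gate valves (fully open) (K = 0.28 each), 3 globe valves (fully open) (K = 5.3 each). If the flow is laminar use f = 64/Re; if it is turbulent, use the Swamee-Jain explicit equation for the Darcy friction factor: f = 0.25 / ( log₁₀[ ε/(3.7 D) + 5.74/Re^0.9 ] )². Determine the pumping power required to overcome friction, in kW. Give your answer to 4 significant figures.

P ≈ 0.8151 kW

A = πD²/4 = π(0.01988)²/4 = 0.0003104 m²; mean velocity V = ṁ/(ρA) = 0.5007/(792.4 · 0.0003104) = 2.036 m/s.
Reynolds number Re = ρVD/μ = 792.4 · 2.036 · 0.01988 / 0.00113 = 2.838e+04.
Re > 4000 → turbulent. Relative roughness ε/D = 5e-05/0.01988 = 0.00252. Swamee-Jain: f = 0.25/(log₁₀[0.00252/3.7 + 5.74/2.838e+04^0.9])² = 0.25/(log₁₀[0.00068 + 0.000564])² = 0.25/(-2.905)² = 0.02962.
Total minor-loss coefficient ΣK = 4·0.28 + 3·5.3 = 17.
ΔP = [f·L/D + ΣK]·(ρV²/2) = [0.02962·515.9/0.01988 + 17]·(792.4·2.036²/2) = [768.6 + 17]·1642 = 1.29e+06 Pa.
Q = ṁ/ρ = 0.5007/792.4 = 0.0006319 m³/s.
Pumping power P = QΔP = 0.0006319·1.29e+06 = 815.06 W = 0.8151 kW.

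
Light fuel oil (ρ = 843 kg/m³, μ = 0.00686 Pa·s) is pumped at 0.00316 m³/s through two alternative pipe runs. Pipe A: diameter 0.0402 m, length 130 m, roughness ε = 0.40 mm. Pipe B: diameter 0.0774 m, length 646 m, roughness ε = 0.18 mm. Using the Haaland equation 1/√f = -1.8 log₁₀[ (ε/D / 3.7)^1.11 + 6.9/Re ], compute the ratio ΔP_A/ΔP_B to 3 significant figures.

ΔP_A/ΔP_B ≈ 5.97

Pipe A: V = Q/A = 0.00316/0.001269 = 2.49 m/s; Re = 1.23e+04; ε/D = 0.00995; Haaland → f = 0.04212; ΔP_A = f(L/D)(ρV²/2) = 3.559e+05 Pa.
Pipe B: V = Q/A = 0.00316/0.004705 = 0.6716 m/s; Re = 6388; ε/D = 0.00233; Haaland → f = 0.03756; ΔP_B = f(L/D)(ρV²/2) = 5.96e+04 Pa.
ΔP_A/ΔP_B = 3.559e+05/5.96e+04 = 5.97.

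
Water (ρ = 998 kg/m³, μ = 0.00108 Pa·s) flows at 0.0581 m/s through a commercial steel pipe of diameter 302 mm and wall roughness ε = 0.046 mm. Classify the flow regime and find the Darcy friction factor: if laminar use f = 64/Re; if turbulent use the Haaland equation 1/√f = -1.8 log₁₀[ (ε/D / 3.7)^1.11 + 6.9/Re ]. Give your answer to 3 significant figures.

f ≈ 0.0274

Re = ρVD/μ = 998·0.0581·0.302/0.00108 = 1.621e+04.
Re > 4000 → turbulent. ε/D = 4.6e-05/0.302 = 0.000152; Haaland: 1/√f = -1.8 log₁₀[1.36e-05 + 0.000426] = 6.043, so f = 0.02738.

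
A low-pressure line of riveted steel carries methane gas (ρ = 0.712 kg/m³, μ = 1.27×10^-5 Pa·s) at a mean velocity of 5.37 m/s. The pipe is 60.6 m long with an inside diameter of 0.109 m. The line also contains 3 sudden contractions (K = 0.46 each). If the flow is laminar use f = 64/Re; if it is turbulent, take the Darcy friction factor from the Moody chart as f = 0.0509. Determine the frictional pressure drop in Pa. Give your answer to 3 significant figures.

ΔP ≈ 305 Pa

Reynolds number Re = ρVD/μ = 0.712 · 5.37 · 0.109 / 1.27e-05 = 3.282e+04.
Re > 4000 → turbulent; use the Moody-chart value f = 0.0509.
Total minor-loss coefficient ΣK = 3·0.46 = 1.38.
ΔP = [f·L/D + ΣK]·(ρV²/2) = [0.0509·60.6/0.109 + 1.38]·(0.712·5.37²/2) = [28.3 + 1.38]·10.27 = 304.7 Pa.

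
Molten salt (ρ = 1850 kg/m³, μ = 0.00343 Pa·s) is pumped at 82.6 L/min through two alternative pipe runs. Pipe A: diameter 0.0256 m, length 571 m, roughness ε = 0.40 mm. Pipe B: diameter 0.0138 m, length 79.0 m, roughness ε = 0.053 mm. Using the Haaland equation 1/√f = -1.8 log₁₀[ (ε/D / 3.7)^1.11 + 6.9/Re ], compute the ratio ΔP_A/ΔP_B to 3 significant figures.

ΔP_A/ΔP_B ≈ 0.507

Pipe A: V = Q/A = 0.001377/0.0005147 = 2.675 m/s; Re = 3.693e+04; ε/D = 0.0156; Haaland → f = 0.04559; ΔP_A = f(L/D)(ρV²/2) = 6.729e+06 Pa.
Pipe B: V = Q/A = 0.001377/0.0001496 = 9.204 m/s; Re = 6.851e+04; ε/D = 0.00384; Haaland → f = 0.02958; ΔP_B = f(L/D)(ρV²/2) = 1.327e+07 Pa.
ΔP_A/ΔP_B = 6.729e+06/1.327e+07 = 0.507.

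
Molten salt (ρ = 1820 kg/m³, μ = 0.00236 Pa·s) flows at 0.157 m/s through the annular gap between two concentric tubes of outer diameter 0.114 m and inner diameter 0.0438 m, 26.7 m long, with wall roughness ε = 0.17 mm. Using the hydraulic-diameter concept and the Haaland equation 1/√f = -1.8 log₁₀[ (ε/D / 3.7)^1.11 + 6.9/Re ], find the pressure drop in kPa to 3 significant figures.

Hydraulic diameter D_h = 4A/P = D_o - D_i = 0.114 - 0.0438 = 0.0702 m.
Re = ρVD_h/μ = 1820·0.157·0.0702/0.00236 = 8500.
ε/D_h = 0.00017/0.0702 = 0.00242; Haaland gives 1/√f = -1.8 log₁₀[0.000292+0.000812] = 5.323, so f = 0.0353.
ΔP = f(L/D_h)(ρV²/2) = 0.0353·26.7/0.0702·22.43 = 301.1 Pa.
ΔP = 0.301 kPa.

ΔP ≈ 0.301 kPa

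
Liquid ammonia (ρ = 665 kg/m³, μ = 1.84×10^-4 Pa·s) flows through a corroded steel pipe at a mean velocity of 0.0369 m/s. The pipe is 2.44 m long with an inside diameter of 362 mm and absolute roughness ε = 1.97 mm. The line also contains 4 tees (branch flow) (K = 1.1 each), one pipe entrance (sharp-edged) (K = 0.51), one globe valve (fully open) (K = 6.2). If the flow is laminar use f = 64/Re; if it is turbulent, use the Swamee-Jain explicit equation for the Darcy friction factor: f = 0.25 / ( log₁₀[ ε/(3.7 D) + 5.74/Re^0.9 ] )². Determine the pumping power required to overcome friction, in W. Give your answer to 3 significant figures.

Reynolds number Re = ρVD/μ = 665 · 0.0369 · 0.362 / 0.000184 = 4.828e+04.
Re > 4000 → turbulent. Relative roughness ε/D = 0.00197/0.362 = 0.00544. Swamee-Jain: f = 0.25/(log₁₀[0.00544/3.7 + 5.74/4.828e+04^0.9])² = 0.25/(log₁₀[0.00147 + 0.00035])² = 0.25/(-2.74)² = 0.0333.
Total minor-loss coefficient ΣK = 4·1.1 + 1·0.51 + 1·6.2 = 11.1.
ΔP = [f·L/D + ΣK]·(ρV²/2) = [0.0333·2.44/0.362 + 11.1]·(665·0.0369²/2) = [0.2245 + 11.1]·0.4527 = 5.132 Pa.
Q = V·A = 0.0369·0.1029 = 0.003798 m³/s.
Pumping power P = QΔP = 0.003798·5.132 = 0.01949 W = 0.0195 W.

P ≈ 0.0195 W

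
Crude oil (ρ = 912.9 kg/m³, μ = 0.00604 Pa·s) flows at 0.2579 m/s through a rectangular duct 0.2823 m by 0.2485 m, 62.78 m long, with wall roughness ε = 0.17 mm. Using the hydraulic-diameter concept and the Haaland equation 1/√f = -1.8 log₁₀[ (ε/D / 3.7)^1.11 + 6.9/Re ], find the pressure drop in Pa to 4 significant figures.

Hydraulic diameter D_h = 4A/P = 4·(0.2823·0.2485)/(2·(0.2823+0.2485)) = 0.2806/1.062 = 0.2643 m.
Re = ρVD_h/μ = 912.9·0.2579·0.2643/0.00604 = 1.03e+04.
ε/D_h = 0.00017/0.2643 = 0.000643; Haaland gives 1/√f = -1.8 log₁₀[6.71e-05+0.00067] = 5.639, so f = 0.03145.
ΔP = f(L/D_h)(ρV²/2) = 0.03145·62.78/0.2643·30.36 = 226.8 Pa.

ΔP ≈ 226.8 Pa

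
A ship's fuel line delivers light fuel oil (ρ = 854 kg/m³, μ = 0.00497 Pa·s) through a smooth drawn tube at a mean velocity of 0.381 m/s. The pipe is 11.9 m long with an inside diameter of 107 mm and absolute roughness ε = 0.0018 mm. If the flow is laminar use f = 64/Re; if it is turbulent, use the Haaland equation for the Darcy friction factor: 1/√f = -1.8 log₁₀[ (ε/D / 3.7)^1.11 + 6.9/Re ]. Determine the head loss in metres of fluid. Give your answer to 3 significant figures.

h_f ≈ 0.0281 m

Reynolds number Re = ρVD/μ = 854 · 0.381 · 0.107 / 0.00497 = 7005.
Re > 4000 → turbulent. Relative roughness ε/D = 1.8e-06/0.107 = 1.68e-05. Haaland: 1/√f = -1.8 log₁₀[(1.68e-05/3.7)^1.11 + 6.9/7005] = -1.8 log₁₀[1.17e-06 + 0.000985] = 5.411, so f = 0.03416.
Darcy-Weisbach: ΔP = f(L/D)(ρV²/2) = 0.03416·(11.9/0.107)·(854·0.381²/2) = 0.03416·111.2·61.98 = 235.5 Pa.
Head loss h_f = ΔP/(ρg) = 235.5/(854·9.81) = 0.0281 m.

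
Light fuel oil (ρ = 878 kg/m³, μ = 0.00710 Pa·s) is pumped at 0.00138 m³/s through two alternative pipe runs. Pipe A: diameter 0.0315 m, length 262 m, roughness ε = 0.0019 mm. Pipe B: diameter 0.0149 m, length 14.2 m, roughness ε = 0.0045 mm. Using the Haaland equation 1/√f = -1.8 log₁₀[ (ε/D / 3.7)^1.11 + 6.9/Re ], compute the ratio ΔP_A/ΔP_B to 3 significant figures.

Pipe A: V = Q/A = 0.00138/0.0007793 = 1.771 m/s; Re = 6898; ε/D = 6.03e-05; Haaland → f = 0.03434; ΔP_A = f(L/D)(ρV²/2) = 3.932e+05 Pa.
Pipe B: V = Q/A = 0.00138/0.0001744 = 7.914 m/s; Re = 1.458e+04; ε/D = 0.000302; Haaland → f = 0.02836; ΔP_B = f(L/D)(ρV²/2) = 7.431e+05 Pa.
ΔP_A/ΔP_B = 3.932e+05/7.431e+05 = 0.529.

ΔP_A/ΔP_B ≈ 0.529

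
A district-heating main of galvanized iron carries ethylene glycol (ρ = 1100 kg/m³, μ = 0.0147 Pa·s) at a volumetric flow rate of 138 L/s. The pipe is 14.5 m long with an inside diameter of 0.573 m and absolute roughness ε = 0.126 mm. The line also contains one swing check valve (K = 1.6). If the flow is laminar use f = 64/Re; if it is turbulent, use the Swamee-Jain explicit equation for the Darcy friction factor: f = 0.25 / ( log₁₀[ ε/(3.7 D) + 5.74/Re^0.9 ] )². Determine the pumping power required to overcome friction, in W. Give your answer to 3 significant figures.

P ≈ 48.8 W

Q = 138 L/s = 138/1000 = 0.138 m³/s.
Cross-sectional area A = πD²/4 = π(0.573)²/4 = 0.2579 m²; mean velocity V = Q/A = 0.138/0.2579 = 0.5352 m/s.
Reynolds number Re = ρVD/μ = 1100 · 0.5352 · 0.573 / 0.0147 = 2.295e+04.
Re > 4000 → turbulent. Relative roughness ε/D = 0.000126/0.573 = 0.00022. Swamee-Jain: f = 0.25/(log₁₀[0.00022/3.7 + 5.74/2.295e+04^0.9])² = 0.25/(log₁₀[5.94e-05 + 0.000683])² = 0.25/(-3.129)² = 0.02553.
Total minor-loss coefficient ΣK = 1·1.6 = 1.6.
ΔP = [f·L/D + ΣK]·(ρV²/2) = [0.02553·14.5/0.573 + 1.6]·(1100·0.5352²/2) = [0.646 + 1.6]·157.5 = 353.8 Pa.
Pumping power P = QΔP = 0.138·353.8 = 48.82 W = 48.8 W.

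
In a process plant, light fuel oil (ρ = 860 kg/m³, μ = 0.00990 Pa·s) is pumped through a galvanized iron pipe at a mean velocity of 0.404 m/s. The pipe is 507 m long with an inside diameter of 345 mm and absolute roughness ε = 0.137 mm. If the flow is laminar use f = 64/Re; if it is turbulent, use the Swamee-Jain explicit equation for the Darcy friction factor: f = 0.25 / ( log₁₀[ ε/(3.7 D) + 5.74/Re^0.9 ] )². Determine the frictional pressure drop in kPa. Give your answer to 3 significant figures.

Reynolds number Re = ρVD/μ = 860 · 0.404 · 0.345 / 0.0099 = 1.211e+04.
Re > 4000 → turbulent. Relative roughness ε/D = 0.000137/0.345 = 0.000397. Swamee-Jain: f = 0.25/(log₁₀[0.000397/3.7 + 5.74/1.211e+04^0.9])² = 0.25/(log₁₀[0.000107 + 0.00121])² = 0.25/(-2.879)² = 0.03016.
Darcy-Weisbach: ΔP = f(L/D)(ρV²/2) = 0.03016·(507/0.345)·(860·0.404²/2) = 0.03016·1470·70.18 = 3111 Pa.
ΔP = 3111 Pa = 3.11 kPa.

ΔP ≈ 3.11 kPa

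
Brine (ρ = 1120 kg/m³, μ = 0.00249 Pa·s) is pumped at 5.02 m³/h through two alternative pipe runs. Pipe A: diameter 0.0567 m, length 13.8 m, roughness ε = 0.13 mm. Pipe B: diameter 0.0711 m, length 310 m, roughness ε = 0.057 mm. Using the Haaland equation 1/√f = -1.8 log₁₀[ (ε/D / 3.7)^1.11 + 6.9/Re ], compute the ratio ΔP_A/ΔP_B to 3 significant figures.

ΔP_A/ΔP_B ≈ 0.141

Pipe A: V = Q/A = 0.001394/0.002525 = 0.5523 m/s; Re = 1.408e+04; ε/D = 0.00229; Haaland → f = 0.03178; ΔP_A = f(L/D)(ρV²/2) = 1321 Pa.
Pipe B: V = Q/A = 0.001394/0.00397 = 0.3512 m/s; Re = 1.123e+04; ε/D = 0.000802; Haaland → f = 0.03101; ΔP_B = f(L/D)(ρV²/2) = 9339 Pa.
ΔP_A/ΔP_B = 1321/9339 = 0.141.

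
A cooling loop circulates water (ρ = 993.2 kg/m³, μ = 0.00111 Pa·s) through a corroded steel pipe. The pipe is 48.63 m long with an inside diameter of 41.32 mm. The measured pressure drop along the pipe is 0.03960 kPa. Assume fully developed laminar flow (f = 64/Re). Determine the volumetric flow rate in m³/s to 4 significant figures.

For laminar flow, f = 64/Re with Re = ρVD/μ, so Darcy-Weisbach reduces to ΔP = 32μLV/D². Solving for V: V = ΔP·D²/(32μL) = 39.6·(0.04132)²/(32·0.00111·48.63) = 0.03914 m/s.
Check: Re = ρVD/μ = 993.2·0.03914·0.04132/0.00111 = 1447 < 2300, so the laminar assumption holds.
Q = V·A = 0.03914·(π/4·0.04132²) = 5.249e-05 m³/s = 5.249×10^-5 m³/s.

Q ≈ 5.249×10^-5 m³/s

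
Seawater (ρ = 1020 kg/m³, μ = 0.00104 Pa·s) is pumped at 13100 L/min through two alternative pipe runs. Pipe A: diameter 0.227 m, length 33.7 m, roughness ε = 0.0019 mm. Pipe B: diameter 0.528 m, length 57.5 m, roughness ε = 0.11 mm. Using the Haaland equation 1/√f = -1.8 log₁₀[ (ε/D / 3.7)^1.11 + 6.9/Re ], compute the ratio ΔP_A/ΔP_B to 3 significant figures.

ΔP_A/ΔP_B ≈ 29.7

Pipe A: V = Q/A = 0.2183/0.04047 = 5.395 m/s; Re = 1.201e+06; ε/D = 8.37e-06; Haaland → f = 0.01141; ΔP_A = f(L/D)(ρV²/2) = 2.514e+04 Pa.
Pipe B: V = Q/A = 0.2183/0.219 = 0.9972 m/s; Re = 5.164e+05; ε/D = 0.000208; Haaland → f = 0.01533; ΔP_B = f(L/D)(ρV²/2) = 846.4 Pa.
ΔP_A/ΔP_B = 2.514e+04/846.4 = 29.7.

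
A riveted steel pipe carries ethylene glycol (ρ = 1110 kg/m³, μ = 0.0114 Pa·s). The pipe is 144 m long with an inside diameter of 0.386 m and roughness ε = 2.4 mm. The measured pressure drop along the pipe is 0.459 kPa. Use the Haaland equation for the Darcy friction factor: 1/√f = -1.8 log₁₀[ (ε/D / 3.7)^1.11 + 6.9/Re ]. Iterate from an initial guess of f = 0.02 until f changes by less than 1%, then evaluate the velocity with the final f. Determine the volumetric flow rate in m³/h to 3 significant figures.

Rearranging Darcy-Weisbach: V = √(2·ΔP·D/(f·L·ρ)). With ε/D = 0.0024/0.386 = 0.00622, iterate starting from f = 0.02:
  f = 0.02 → V = √(2·459·0.386/(0.02·144·1110)) = 0.3329 m/s; Re = ρVD/μ = 1.251e+04; f → 0.03776
  f = 0.03776 → V = 0.2423 m/s; Re = 9107; f → 0.03941
  f = 0.03941 → V = 0.2372 m/s; Re = 8915; f → 0.03953
Converged (Δf/f < 1%). With the final f = 0.03953: V = √(2·459·0.386/(0.03953·144·1110)) = 0.2368 m/s.
Q = V·A = 0.2368·(π/4·0.386²) = 0.02771 m³/s = 99.8 m³/h.

Q ≈ 99.8 m³/h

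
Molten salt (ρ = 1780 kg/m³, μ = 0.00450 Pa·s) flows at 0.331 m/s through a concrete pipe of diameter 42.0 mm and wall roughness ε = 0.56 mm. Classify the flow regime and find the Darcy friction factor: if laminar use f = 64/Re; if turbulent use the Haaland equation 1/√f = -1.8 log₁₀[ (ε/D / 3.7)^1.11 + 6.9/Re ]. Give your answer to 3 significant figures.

Re = ρVD/μ = 1780·0.331·0.042/0.0045 = 5499.
Re > 4000 → turbulent. ε/D = 0.00056/0.042 = 0.0133; Haaland: 1/√f = -1.8 log₁₀[0.00194 + 0.00125] = 4.492, so f = 0.04956.

f ≈ 0.0496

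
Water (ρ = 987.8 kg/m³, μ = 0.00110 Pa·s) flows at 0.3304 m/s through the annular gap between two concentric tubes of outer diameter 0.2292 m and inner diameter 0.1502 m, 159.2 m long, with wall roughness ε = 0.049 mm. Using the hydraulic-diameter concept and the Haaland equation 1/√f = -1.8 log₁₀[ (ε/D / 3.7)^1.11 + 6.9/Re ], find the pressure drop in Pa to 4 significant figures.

ΔP ≈ 2825 Pa

Hydraulic diameter D_h = 4A/P = D_o - D_i = 0.2292 - 0.1502 = 0.079 m.
Re = ρVD_h/μ = 987.8·0.3304·0.079/0.0011 = 2.344e+04.
ε/D_h = 4.9e-05/0.079 = 0.00062; Haaland gives 1/√f = -1.8 log₁₀[6.44e-05+0.000294] = 6.201, so f = 0.026.
ΔP = f(L/D_h)(ρV²/2) = 0.026·159.2/0.079·53.92 = 2825 Pa.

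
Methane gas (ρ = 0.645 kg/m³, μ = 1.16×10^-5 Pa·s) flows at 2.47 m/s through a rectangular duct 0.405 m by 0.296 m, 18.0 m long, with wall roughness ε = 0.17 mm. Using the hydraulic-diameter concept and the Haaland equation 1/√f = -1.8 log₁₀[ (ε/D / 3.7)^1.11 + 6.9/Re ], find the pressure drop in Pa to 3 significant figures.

ΔP ≈ 2.33 Pa

Hydraulic diameter D_h = 4A/P = 4·(0.405·0.296)/(2·(0.405+0.296)) = 0.4795/1.402 = 0.342 m.
Re = ρVD_h/μ = 0.645·2.47·0.342/1.16e-05 = 4.697e+04.
ε/D_h = 0.00017/0.342 = 0.000497; Haaland gives 1/√f = -1.8 log₁₀[5.04e-05+0.000147] = 6.669, so f = 0.02249.
ΔP = f(L/D_h)(ρV²/2) = 0.02249·18/0.342·1.968 = 2.328 Pa.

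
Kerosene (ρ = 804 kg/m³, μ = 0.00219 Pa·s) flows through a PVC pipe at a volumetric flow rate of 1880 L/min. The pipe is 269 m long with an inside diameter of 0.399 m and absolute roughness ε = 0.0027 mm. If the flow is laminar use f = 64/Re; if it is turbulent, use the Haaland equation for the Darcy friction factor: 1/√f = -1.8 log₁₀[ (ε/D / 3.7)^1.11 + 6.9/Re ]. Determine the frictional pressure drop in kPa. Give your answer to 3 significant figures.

ΔP ≈ 0.379 kPa

Q = 1880 L/min = 1880/60000 = 0.03133 m³/s.
Cross-sectional area A = πD²/4 = π(0.399)²/4 = 0.125 m²; mean velocity V = Q/A = 0.03133/0.125 = 0.2506 m/s.
Reynolds number Re = ρVD/μ = 804 · 0.2506 · 0.399 / 0.00219 = 3.671e+04.
Re > 4000 → turbulent. Relative roughness ε/D = 2.7e-06/0.399 = 6.77e-06. Haaland: 1/√f = -1.8 log₁₀[(6.77e-06/3.7)^1.11 + 6.9/3.671e+04] = -1.8 log₁₀[4.28e-07 + 0.000188] = 6.705, so f = 0.02224.
Darcy-Weisbach: ΔP = f(L/D)(ρV²/2) = 0.02224·(269/0.399)·(804·0.2506²/2) = 0.02224·674.2·25.24 = 378.6 Pa.
ΔP = 378.6 Pa = 0.379 kPa.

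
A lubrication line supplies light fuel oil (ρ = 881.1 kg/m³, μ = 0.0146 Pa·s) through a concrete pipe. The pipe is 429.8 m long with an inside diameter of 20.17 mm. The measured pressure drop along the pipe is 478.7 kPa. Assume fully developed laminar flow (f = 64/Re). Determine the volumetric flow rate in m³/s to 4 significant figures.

For laminar flow, f = 64/Re with Re = ρVD/μ, so Darcy-Weisbach reduces to ΔP = 32μLV/D². Solving for V: V = ΔP·D²/(32μL) = 4.787e+05·(0.02017)²/(32·0.0146·429.8) = 0.9699 m/s.
Check: Re = ρVD/μ = 881.1·0.9699·0.02017/0.0146 = 1181 < 2300, so the laminar assumption holds.
Q = V·A = 0.9699·(π/4·0.02017²) = 0.0003099 m³/s = 3.099×10^-4 m³/s.

Q ≈ 3.099×10^-4 m³/s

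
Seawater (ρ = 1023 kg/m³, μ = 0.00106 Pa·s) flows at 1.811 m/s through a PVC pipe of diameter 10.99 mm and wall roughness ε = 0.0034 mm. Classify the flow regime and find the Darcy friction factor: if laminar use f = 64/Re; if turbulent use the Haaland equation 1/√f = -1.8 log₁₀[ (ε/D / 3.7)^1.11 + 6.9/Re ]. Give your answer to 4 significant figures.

f ≈ 0.02654

Re = ρVD/μ = 1023·1.811·0.01099/0.00106 = 1.921e+04.
Re > 4000 → turbulent. ε/D = 3.4e-06/0.01099 = 0.000309; Haaland: 1/√f = -1.8 log₁₀[2.98e-05 + 0.000359] = 6.138, so f = 0.02654.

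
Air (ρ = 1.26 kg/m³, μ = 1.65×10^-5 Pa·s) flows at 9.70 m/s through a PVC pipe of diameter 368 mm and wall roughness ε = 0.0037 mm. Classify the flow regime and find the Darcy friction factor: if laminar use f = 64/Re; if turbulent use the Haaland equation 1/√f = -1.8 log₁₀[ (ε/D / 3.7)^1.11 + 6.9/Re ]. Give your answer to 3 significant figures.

f ≈ 0.0147

Re = ρVD/μ = 1.26·9.7·0.368/1.65e-05 = 2.726e+05.
Re > 4000 → turbulent. ε/D = 3.7e-06/0.368 = 1.01e-05; Haaland: 1/√f = -1.8 log₁₀[6.64e-07 + 2.53e-05] = 8.254, so f = 0.01468.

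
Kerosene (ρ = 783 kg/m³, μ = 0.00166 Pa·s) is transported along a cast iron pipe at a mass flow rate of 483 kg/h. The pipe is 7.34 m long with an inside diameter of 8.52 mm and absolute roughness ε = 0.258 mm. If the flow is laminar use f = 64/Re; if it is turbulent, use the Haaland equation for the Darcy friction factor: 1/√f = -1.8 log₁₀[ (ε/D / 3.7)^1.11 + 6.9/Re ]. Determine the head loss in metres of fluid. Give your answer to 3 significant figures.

h_f ≈ 23.8 m

ṁ = 483 kg/h = 483/3600 = 0.1342 kg/s.
A = πD²/4 = π(0.00852)²/4 = 5.701e-05 m²; mean velocity V = ṁ/(ρA) = 0.1342/(783 · 5.701e-05) = 3.005 m/s.
Reynolds number Re = ρVD/μ = 783 · 3.005 · 0.00852 / 0.00166 = 1.208e+04.
Re > 4000 → turbulent. Relative roughness ε/D = 0.000258/0.00852 = 0.0303. Haaland: 1/√f = -1.8 log₁₀[(0.0303/3.7)^1.11 + 6.9/1.208e+04] = -1.8 log₁₀[0.00482 + 0.000571] = 4.082, so f = 0.06.
Darcy-Weisbach: ΔP = f(L/D)(ρV²/2) = 0.06·(7.34/0.00852)·(783·3.005²/2) = 0.06·861.5·3536 = 1.828e+05 Pa.
Head loss h_f = ΔP/(ρg) = 1.828e+05/(783·9.81) = 23.8 m.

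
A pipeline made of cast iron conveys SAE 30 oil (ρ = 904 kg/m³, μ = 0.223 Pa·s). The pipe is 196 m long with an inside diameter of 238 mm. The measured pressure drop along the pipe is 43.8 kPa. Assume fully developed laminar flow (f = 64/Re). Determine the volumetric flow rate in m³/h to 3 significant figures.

Q ≈ 284 m³/h

For laminar flow, f = 64/Re with Re = ρVD/μ, so Darcy-Weisbach reduces to ΔP = 32μLV/D². Solving for V: V = ΔP·D²/(32μL) = 4.38e+04·(0.238)²/(32·0.223·196) = 1.774 m/s.
Check: Re = ρVD/μ = 904·1.774·0.238/0.223 = 1711 < 2300, so the laminar assumption holds.
Q = V·A = 1.774·(π/4·0.238²) = 0.07892 m³/s = 284 m³/h.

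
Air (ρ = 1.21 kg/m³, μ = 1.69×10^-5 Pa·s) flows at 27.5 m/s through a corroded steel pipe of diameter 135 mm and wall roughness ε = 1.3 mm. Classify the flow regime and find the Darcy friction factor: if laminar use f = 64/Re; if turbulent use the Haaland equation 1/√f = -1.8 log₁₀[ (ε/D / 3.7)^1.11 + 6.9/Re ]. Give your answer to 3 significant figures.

Re = ρVD/μ = 1.21·27.5·0.135/1.69e-05 = 2.658e+05.
Re > 4000 → turbulent. ε/D = 0.0013/0.135 = 0.00963; Haaland: 1/√f = -1.8 log₁₀[0.00135 + 2.6e-05] = 5.149, so f = 0.03772.

f ≈ 0.0377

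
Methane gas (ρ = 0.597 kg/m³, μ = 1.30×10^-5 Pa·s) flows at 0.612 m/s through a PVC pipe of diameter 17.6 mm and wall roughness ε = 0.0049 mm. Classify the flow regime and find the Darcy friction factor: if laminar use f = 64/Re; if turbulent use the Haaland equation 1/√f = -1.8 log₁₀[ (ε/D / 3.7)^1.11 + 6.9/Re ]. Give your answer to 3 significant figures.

Re = ρVD/μ = 0.597·0.612·0.0176/1.3e-05 = 494.6.
Re < 2300 → laminar, so f = 64/Re = 0.1294 (roughness is irrelevant in laminar flow).

f ≈ 0.129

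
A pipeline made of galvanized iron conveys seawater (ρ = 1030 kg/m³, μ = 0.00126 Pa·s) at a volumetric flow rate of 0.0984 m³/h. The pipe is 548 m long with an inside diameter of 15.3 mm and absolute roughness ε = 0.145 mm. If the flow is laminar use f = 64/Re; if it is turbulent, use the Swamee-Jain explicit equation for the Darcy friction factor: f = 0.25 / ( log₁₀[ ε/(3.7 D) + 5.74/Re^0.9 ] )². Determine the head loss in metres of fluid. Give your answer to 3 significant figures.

h_f ≈ 1.39 m

Q = 0.0984 m³/h = 0.0984/3600 = 2.733e-05 m³/s.
Cross-sectional area A = πD²/4 = π(0.0153)²/4 = 0.0001839 m²; mean velocity V = Q/A = 2.733e-05/0.0001839 = 0.1487 m/s.
Reynolds number Re = ρVD/μ = 1030 · 0.1487 · 0.0153 / 0.00126 = 1859.
Re < 2300 → laminar flow, so f = 64/Re = 64/1859 = 0.03442 (the turbulent correlation is not needed).
Darcy-Weisbach: ΔP = f(L/D)(ρV²/2) = 0.03442·(548/0.0153)·(1030·0.1487²/2) = 0.03442·3.582e+04·11.38 = 1.403e+04 Pa.
Head loss h_f = ΔP/(ρg) = 1.403e+04/(1030·9.81) = 1.39 m.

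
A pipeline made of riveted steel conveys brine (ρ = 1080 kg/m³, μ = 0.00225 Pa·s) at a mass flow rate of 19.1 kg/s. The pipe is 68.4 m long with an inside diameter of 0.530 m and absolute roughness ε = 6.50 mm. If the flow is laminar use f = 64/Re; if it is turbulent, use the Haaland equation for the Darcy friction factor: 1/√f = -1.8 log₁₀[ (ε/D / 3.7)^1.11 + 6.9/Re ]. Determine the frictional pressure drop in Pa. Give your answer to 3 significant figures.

A = πD²/4 = π(0.53)²/4 = 0.2206 m²; mean velocity V = ṁ/(ρA) = 19.1/(1080 · 0.2206) = 0.08016 m/s.
Reynolds number Re = ρVD/μ = 1080 · 0.08016 · 0.53 / 0.00225 = 2.039e+04.
Re > 4000 → turbulent. Relative roughness ε/D = 0.0065/0.53 = 0.0123. Haaland: 1/√f = -1.8 log₁₀[(0.0123/3.7)^1.11 + 6.9/2.039e+04] = -1.8 log₁₀[0.00177 + 0.000338] = 4.817, so f = 0.04309.
Darcy-Weisbach: ΔP = f(L/D)(ρV²/2) = 0.04309·(68.4/0.53)·(1080·0.08016²/2) = 0.04309·129.1·3.47 = 19.3 Pa.

ΔP ≈ 19.3 Pa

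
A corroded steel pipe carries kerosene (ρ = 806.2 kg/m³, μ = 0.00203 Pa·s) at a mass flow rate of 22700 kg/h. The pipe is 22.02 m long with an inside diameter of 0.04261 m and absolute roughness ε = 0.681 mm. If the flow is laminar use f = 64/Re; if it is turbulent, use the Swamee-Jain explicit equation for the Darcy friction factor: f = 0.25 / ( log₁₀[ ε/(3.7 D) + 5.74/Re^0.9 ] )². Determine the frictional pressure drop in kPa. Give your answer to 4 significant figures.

ṁ = 22700 kg/h = 22700/3600 = 6.306 kg/s.
A = πD²/4 = π(0.04261)²/4 = 0.001426 m²; mean velocity V = ṁ/(ρA) = 6.306/(806.2 · 0.001426) = 5.485 m/s.
Reynolds number Re = ρVD/μ = 806.2 · 5.485 · 0.04261 / 0.00203 = 9.282e+04.
Re > 4000 → turbulent. Relative roughness ε/D = 0.000681/0.04261 = 0.016. Swamee-Jain: f = 0.25/(log₁₀[0.016/3.7 + 5.74/9.282e+04^0.9])² = 0.25/(log₁₀[0.00432 + 0.000194])² = 0.25/(-2.345)² = 0.04544.
Darcy-Weisbach: ΔP = f(L/D)(ρV²/2) = 0.04544·(22.02/0.04261)·(806.2·5.485²/2) = 0.04544·516.8·1.213e+04 = 2.848e+05 Pa.
ΔP = 2.848e+05 Pa = 284.8 kPa.

ΔP ≈ 284.8 kPa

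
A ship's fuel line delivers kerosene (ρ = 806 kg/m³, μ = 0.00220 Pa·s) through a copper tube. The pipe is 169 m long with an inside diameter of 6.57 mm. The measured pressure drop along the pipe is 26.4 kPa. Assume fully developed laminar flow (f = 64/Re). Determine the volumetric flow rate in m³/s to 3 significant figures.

For laminar flow, f = 64/Re with Re = ρVD/μ, so Darcy-Weisbach reduces to ΔP = 32μLV/D². Solving for V: V = ΔP·D²/(32μL) = 2.64e+04·(0.00657)²/(32·0.0022·169) = 0.09578 m/s.
Check: Re = ρVD/μ = 806·0.09578·0.00657/0.0022 = 230.5 < 2300, so the laminar assumption holds.
Q = V·A = 0.09578·(π/4·0.00657²) = 3.247e-06 m³/s = 3.25×10^-6 m³/s.

Q ≈ 3.25×10^-6 m³/s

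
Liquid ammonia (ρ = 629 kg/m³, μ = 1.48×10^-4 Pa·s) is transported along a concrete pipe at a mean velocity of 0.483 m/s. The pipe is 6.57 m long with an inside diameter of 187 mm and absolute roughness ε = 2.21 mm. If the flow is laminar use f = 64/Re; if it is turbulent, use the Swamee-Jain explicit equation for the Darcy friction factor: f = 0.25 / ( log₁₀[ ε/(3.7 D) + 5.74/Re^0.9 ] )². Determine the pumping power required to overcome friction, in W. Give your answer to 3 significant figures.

P ≈ 1.38 W

Reynolds number Re = ρVD/μ = 629 · 0.483 · 0.187 / 0.000148 = 3.839e+05.
Re > 4000 → turbulent. Relative roughness ε/D = 0.00221/0.187 = 0.0118. Swamee-Jain: f = 0.25/(log₁₀[0.0118/3.7 + 5.74/3.839e+05^0.9])² = 0.25/(log₁₀[0.00319 + 5.41e-05])² = 0.25/(-2.488)² = 0.04038.
Darcy-Weisbach: ΔP = f(L/D)(ρV²/2) = 0.04038·(6.57/0.187)·(629·0.483²/2) = 0.04038·35.13·73.37 = 104.1 Pa.
Q = V·A = 0.483·0.02746 = 0.01327 m³/s.
Pumping power P = QΔP = 0.01327·104.1 = 1.381 W = 1.38 W.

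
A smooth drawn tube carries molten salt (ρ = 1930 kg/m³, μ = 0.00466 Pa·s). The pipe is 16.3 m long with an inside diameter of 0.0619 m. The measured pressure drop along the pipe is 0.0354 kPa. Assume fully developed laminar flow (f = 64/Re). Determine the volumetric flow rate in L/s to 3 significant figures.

For laminar flow, f = 64/Re with Re = ρVD/μ, so Darcy-Weisbach reduces to ΔP = 32μLV/D². Solving for V: V = ΔP·D²/(32μL) = 35.4·(0.0619)²/(32·0.00466·16.3) = 0.0558 m/s.
Check: Re = ρVD/μ = 1930·0.0558·0.0619/0.00466 = 1431 < 2300, so the laminar assumption holds.
Q = V·A = 0.0558·(π/4·0.0619²) = 0.0001679 m³/s = 0.168 L/s.

Q ≈ 0.168 L/s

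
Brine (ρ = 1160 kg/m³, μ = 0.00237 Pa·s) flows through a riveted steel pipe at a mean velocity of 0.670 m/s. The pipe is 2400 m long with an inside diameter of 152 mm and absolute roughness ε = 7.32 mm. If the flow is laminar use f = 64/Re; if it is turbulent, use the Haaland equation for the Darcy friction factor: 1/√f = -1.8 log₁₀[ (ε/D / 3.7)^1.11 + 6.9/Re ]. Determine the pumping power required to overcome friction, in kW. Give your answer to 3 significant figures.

P ≈ 3.55 kW

Reynolds number Re = ρVD/μ = 1160 · 0.67 · 0.152 / 0.00237 = 4.985e+04.
Re > 4000 → turbulent. Relative roughness ε/D = 0.00732/0.152 = 0.0482. Haaland: 1/√f = -1.8 log₁₀[(0.0482/3.7)^1.11 + 6.9/4.985e+04] = -1.8 log₁₀[0.00807 + 0.000138] = 3.754, so f = 0.07096.
Darcy-Weisbach: ΔP = f(L/D)(ρV²/2) = 0.07096·(2400/0.152)·(1160·0.67²/2) = 0.07096·1.579e+04·260.4 = 2.917e+05 Pa.
Q = V·A = 0.67·0.01815 = 0.01216 m³/s.
Pumping power P = QΔP = 0.01216·2.917e+05 = 3547 W = 3.55 kW.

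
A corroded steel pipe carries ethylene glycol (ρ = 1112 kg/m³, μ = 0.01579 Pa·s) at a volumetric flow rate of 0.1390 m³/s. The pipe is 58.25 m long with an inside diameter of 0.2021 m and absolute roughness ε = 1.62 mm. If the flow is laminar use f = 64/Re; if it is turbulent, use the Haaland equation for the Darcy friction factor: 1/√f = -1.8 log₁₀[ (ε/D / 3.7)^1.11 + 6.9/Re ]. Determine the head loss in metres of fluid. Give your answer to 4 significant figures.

h_f ≈ 10.02 m

Cross-sectional area A = πD²/4 = π(0.2021)²/4 = 0.03208 m²; mean velocity V = Q/A = 0.139/0.03208 = 4.333 m/s.
Reynolds number Re = ρVD/μ = 1112 · 4.333 · 0.2021 / 0.0158 = 6.167e+04.
Re > 4000 → turbulent. Relative roughness ε/D = 0.00162/0.2021 = 0.00802. Haaland: 1/√f = -1.8 log₁₀[(0.00802/3.7)^1.11 + 6.9/6.167e+04] = -1.8 log₁₀[0.0011 + 0.000112] = 5.248, so f = 0.03631.
Darcy-Weisbach: ΔP = f(L/D)(ρV²/2) = 0.03631·(58.25/0.2021)·(1112·4.333²/2) = 0.03631·288.2·1.044e+04 = 1.093e+05 Pa.
Head loss h_f = ΔP/(ρg) = 1.093e+05/(1112·9.81) = 10.02 m.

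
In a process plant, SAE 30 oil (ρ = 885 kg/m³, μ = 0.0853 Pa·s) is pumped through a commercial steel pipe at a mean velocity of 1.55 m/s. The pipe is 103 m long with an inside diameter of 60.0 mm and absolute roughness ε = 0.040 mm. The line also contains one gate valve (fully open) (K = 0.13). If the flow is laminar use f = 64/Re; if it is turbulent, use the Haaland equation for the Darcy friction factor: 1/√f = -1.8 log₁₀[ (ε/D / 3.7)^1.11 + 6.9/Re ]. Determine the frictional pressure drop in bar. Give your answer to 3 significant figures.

Reynolds number Re = ρVD/μ = 885 · 1.55 · 0.06 / 0.0853 = 964.9.
Re < 2300 → laminar flow, so f = 64/Re = 64/964.9 = 0.06633 (the turbulent correlation is not needed).
Total minor-loss coefficient ΣK = 1·0.13 = 0.13.
ΔP = [f·L/D + ΣK]·(ρV²/2) = [0.06633·103/0.06 + 0.13]·(885·1.55²/2) = [113.9 + 0.13]·1063 = 1.212e+05 Pa.
ΔP = 1.212e+05 Pa = 1.21 bar.

ΔP ≈ 1.21 bar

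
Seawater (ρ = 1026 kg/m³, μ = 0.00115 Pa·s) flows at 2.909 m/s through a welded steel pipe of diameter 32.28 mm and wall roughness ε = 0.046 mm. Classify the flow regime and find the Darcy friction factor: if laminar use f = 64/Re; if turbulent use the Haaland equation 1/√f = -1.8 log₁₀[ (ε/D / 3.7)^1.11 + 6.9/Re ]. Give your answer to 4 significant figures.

Re = ρVD/μ = 1026·2.909·0.03228/0.00115 = 8.378e+04.
Re > 4000 → turbulent. ε/D = 4.6e-05/0.03228 = 0.00143; Haaland: 1/√f = -1.8 log₁₀[0.000162 + 8.24e-05] = 6.501, so f = 0.02366.

f ≈ 0.02366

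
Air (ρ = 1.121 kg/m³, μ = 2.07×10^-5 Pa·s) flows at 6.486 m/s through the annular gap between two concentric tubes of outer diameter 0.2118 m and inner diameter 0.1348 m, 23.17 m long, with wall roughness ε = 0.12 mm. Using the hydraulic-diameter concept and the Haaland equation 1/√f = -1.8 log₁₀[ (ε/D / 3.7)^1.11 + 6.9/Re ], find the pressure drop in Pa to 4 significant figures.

Hydraulic diameter D_h = 4A/P = D_o - D_i = 0.2118 - 0.1348 = 0.077 m.
Re = ρVD_h/μ = 1.121·6.486·0.077/2.07e-05 = 2.705e+04.
ε/D_h = 0.00012/0.077 = 0.00156; Haaland gives 1/√f = -1.8 log₁₀[0.000179+0.000255] = 6.052, so f = 0.0273.
ΔP = f(L/D_h)(ρV²/2) = 0.0273·23.17/0.077·23.58 = 193.7 Pa.

ΔP ≈ 193.7 Pa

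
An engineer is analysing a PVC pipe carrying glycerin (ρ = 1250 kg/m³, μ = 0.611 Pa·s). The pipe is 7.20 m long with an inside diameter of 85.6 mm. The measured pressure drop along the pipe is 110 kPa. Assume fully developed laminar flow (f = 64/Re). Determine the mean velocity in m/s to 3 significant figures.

V ≈ 5.73 m/s

For laminar flow, f = 64/Re with Re = ρVD/μ, so Darcy-Weisbach reduces to ΔP = 32μLV/D². Solving for V: V = ΔP·D²/(32μL) = 1.1e+05·(0.0856)²/(32·0.611·7.2) = 5.726 m/s.
Check: Re = ρVD/μ = 1250·5.726·0.0856/0.611 = 1003 < 2300, so the laminar assumption holds.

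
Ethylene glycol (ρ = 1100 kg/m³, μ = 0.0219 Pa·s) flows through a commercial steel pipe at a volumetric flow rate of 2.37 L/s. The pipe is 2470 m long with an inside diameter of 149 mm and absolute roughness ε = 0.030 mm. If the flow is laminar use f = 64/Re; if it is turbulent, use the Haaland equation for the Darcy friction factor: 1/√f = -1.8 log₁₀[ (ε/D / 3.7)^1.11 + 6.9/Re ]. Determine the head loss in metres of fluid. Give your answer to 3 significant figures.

h_f ≈ 0.982 m

Q = 2.37 L/s = 2.37/1000 = 0.00237 m³/s.
Cross-sectional area A = πD²/4 = π(0.149)²/4 = 0.01744 m²; mean velocity V = Q/A = 0.00237/0.01744 = 0.1359 m/s.
Reynolds number Re = ρVD/μ = 1100 · 0.1359 · 0.149 / 0.0219 = 1017.
Re < 2300 → laminar flow, so f = 64/Re = 64/1017 = 0.06292 (the turbulent correlation is not needed).
Darcy-Weisbach: ΔP = f(L/D)(ρV²/2) = 0.06292·(2470/0.149)·(1100·0.1359²/2) = 0.06292·1.658e+04·10.16 = 1.06e+04 Pa.
Head loss h_f = ΔP/(ρg) = 1.06e+04/(1100·9.81) = 0.982 m.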